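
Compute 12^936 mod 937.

12^1 ≡ 12 (mod 937)
12^2 ≡ 12^2 = 144 ≡ 144 (mod 937)
12^4 ≡ 144^2 = 20736 ≡ 122 (mod 937)
12^8 ≡ 122^2 = 14884 ≡ 829 (mod 937)
12^16 ≡ 829^2 = 687241 ≡ 420 (mod 937)
12^32 ≡ 420^2 = 176400 ≡ 244 (mod 937)
12^64 ≡ 244^2 = 59536 ≡ 505 (mod 937)
12^128 ≡ 505^2 = 255025 ≡ 161 (mod 937)
12^256 ≡ 161^2 = 25921 ≡ 622 (mod 937)
12^512 ≡ 622^2 = 386884 ≡ 840 (mod 937)
936 = 512 + 256 + 128 + 32 + 8 in binary powers of 2.
So 12^936 ≡ 840 · 622 · 161 · 244 · 829 ≡ 1 (mod 937).
Since the result is 1, base 12 gives no evidence that 937 is composite.

1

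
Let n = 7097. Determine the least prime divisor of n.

7097 is odd.
Digit sum 23, not divisible by 3.
Ends in 7: not divisible by 5.
7: 7097 = 7·1013 + 6
11: 7097 = 11·645 + 2
13: 7097 = 13·545 + 12
17: 7097 = 17·417 + 8
19: 7097 = 19·373 + 10
23: 7097 = 23·308 + 13
29: 7097 = 29·244 + 21
31: 7097 = 31·228 + 29
37: 7097 = 37·191 + 30
41: 7097 = 41·173 + 4
43: 7097 = 43·165 + 2
47: 7097 = 47·151

47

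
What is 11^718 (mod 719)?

1

11^1 ≡ 11 (mod 719)
11^2 ≡ 11^2 = 121 ≡ 121 (mod 719)
11^4 ≡ 121^2 = 14641 ≡ 261 (mod 719)
11^8 ≡ 261^2 = 68121 ≡ 535 (mod 719)
11^16 ≡ 535^2 = 286225 ≡ 63 (mod 719)
11^32 ≡ 63^2 = 3969 ≡ 374 (mod 719)
11^64 ≡ 374^2 = 139876 ≡ 390 (mod 719)
11^128 ≡ 390^2 = 152100 ≡ 391 (mod 719)
11^256 ≡ 391^2 = 152881 ≡ 453 (mod 719)
11^512 ≡ 453^2 = 205209 ≡ 294 (mod 719)
718 = 512 + 128 + 64 + 8 + 4 + 2 in binary powers of 2.
So 11^718 ≡ 294 · 391 · 390 · 535 · 261 · 121 ≡ 1 (mod 719).
Since the result is 1, base 11 gives no evidence that 719 is composite.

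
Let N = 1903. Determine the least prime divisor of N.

1903 is odd.
Digit sum 13, not divisible by 3.
Ends in 3: not divisible by 5.
7: 1903 = 7·271 + 6
11: 1903 = 11·173

11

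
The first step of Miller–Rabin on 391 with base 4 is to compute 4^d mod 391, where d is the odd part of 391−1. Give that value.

285

391 − 1 = 390 = 2^1 · 195, so d = 195.
4^1 ≡ 4 (mod 391)
4^2 ≡ 4^2 = 16 ≡ 16 (mod 391)
4^4 ≡ 16^2 = 256 ≡ 256 (mod 391)
4^8 ≡ 256^2 = 65536 ≡ 239 (mod 391)
4^16 ≡ 239^2 = 57121 ≡ 35 (mod 391)
4^32 ≡ 35^2 = 1225 ≡ 52 (mod 391)
4^64 ≡ 52^2 = 2704 ≡ 358 (mod 391)
4^128 ≡ 358^2 = 128164 ≡ 307 (mod 391)
195 = 128 + 64 + 2 + 1 in binary powers of 2.
So 4^195 ≡ 307 · 358 · 16 · 4 ≡ 285 (mod 391).
Squaring chain: 285; never reaches −1, so base 4 is a Miller–Rabin witness that 391 is composite.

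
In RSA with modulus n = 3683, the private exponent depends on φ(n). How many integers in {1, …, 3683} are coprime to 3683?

Factor: 3683 = 29 · 127.
φ(3683) = (29−1) · (127−1) = 28 · 126 = 3528.

3528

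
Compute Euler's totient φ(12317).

12096

Factor: 12317 = 109 · 113.
φ(12317) = (109−1) · (113−1) = 108 · 112 = 12096.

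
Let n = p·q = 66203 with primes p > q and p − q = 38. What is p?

277

Since p = q + 38, we have 66203 = q(q + 38), so q² + 38q − 66203 = 0.
Discriminant: 38² + 4·66203 = 1444 + 264812 = 266256; √266256 = 516.
q = (−38 + 516)/2 = 239, and p = q + 38 = 277.
Check: 239 · 277 = 66203.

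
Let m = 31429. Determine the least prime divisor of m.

31429 is odd.
Digit sum 19, not divisible by 3.
Ends in 9: not divisible by 5.
7: 31429 = 7·4489 + 6
11: 31429 = 11·2857 + 2
13: 31429 = 13·2417 + 8
17: 31429 = 17·1848 + 13
19: 31429 = 19·1654 + 3
23: 31429 = 23·1366 + 11
29: 31429 = 29·1083 + 22
31: 31429 = 31·1013 + 26
37: 31429 = 37·849 + 16
41: 31429 = 41·766 + 23
43: 31429 = 43·730 + 39
47: 31429 = 47·668 + 33
53: 31429 = 53·593

53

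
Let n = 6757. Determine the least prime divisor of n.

29

6757 is odd.
Digit sum 25, not divisible by 3.
Ends in 7: not divisible by 5.
7: 6757 = 7·965 + 2
11: 6757 = 11·614 + 3
13: 6757 = 13·519 + 10
17: 6757 = 17·397 + 8
19: 6757 = 19·355 + 12
23: 6757 = 23·293 + 18
29: 6757 = 29·233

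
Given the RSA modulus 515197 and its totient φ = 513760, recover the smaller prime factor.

677

φ(n) = (p−1)(q−1) = n − (p+q) + 1, so p + q = 515197 − 513760 + 1 = 1438.
p and q are the roots of t² − 1438t + 515197 = 0.
Discriminant: 1438² − 4·515197 = 2067844 − 2060788 = 7056; √7056 = 84.
q = (1438 − 84)/2 = 677, p = (1438 + 84)/2 = 761.
Check: 677 · 761 = 515197.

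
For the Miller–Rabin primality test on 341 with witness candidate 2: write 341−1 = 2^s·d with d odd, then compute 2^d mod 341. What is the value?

341 − 1 = 340 = 2^2 · 85, so d = 85.
2^1 ≡ 2 (mod 341)
2^2 ≡ 2^2 = 4 ≡ 4 (mod 341)
2^4 ≡ 4^2 = 16 ≡ 16 (mod 341)
2^8 ≡ 16^2 = 256 ≡ 256 (mod 341)
2^16 ≡ 256^2 = 65536 ≡ 64 (mod 341)
2^32 ≡ 64^2 = 4096 ≡ 4 (mod 341)
2^64 ≡ 4^2 = 16 ≡ 16 (mod 341)
85 = 64 + 16 + 4 + 1 in binary powers of 2.
So 2^85 ≡ 16 · 64 · 16 · 2 ≡ 32 (mod 341).
Squaring chain: 32 → 1; never reaches −1, so base 2 is a Miller–Rabin witness that 341 is composite.

32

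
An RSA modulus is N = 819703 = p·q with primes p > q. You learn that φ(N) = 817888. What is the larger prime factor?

977

φ(n) = (p−1)(q−1) = n − (p+q) + 1, so p + q = 819703 − 817888 + 1 = 1816.
p and q are the roots of t² − 1816t + 819703 = 0.
Discriminant: 1816² − 4·819703 = 3297856 − 3278812 = 19044; √19044 = 138.
q = (1816 − 138)/2 = 839, p = (1816 + 138)/2 = 977.
Check: 839 · 977 = 819703.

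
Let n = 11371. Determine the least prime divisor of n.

83

11371 is odd.
Digit sum 13, not divisible by 3.
Ends in 1: not divisible by 5.
7: 11371 = 7·1624 + 3
11: 11371 = 11·1033 + 8
13: 11371 = 13·874 + 9
17: 11371 = 17·668 + 15
19: 11371 = 19·598 + 9
23: 11371 = 23·494 + 9
29: 11371 = 29·392 + 3
31: 11371 = 31·366 + 25
37: 11371 = 37·307 + 12
41: 11371 = 41·277 + 14
43: 11371 = 43·264 + 19
47: 11371 = 47·241 + 44
53: 11371 = 53·214 + 29
59: 11371 = 59·192 + 43
61: 11371 = 61·186 + 25
67: 11371 = 67·169 + 48
71: 11371 = 71·160 + 11
73: 11371 = 73·155 + 56
79: 11371 = 79·143 + 74
83: 11371 = 83·137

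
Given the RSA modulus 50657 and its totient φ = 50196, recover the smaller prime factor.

179

φ(n) = (p−1)(q−1) = n − (p+q) + 1, so p + q = 50657 − 50196 + 1 = 462.
p and q are the roots of t² − 462t + 50657 = 0.
Discriminant: 462² − 4·50657 = 213444 − 202628 = 10816; √10816 = 104.
q = (462 − 104)/2 = 179, p = (462 + 104)/2 = 283.
Check: 179 · 283 = 50657.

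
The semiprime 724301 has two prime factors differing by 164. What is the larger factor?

937

Since p = q + 164, we have 724301 = q(q + 164), so q² + 164q − 724301 = 0.
Discriminant: 164² + 4·724301 = 26896 + 2897204 = 2924100; √2924100 = 1710.
q = (−164 + 1710)/2 = 773, and p = q + 164 = 937.
Check: 773 · 937 = 724301.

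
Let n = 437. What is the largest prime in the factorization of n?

437 = 19 · 23
23 is prime.
So 437 = 19 · 23; the largest prime factor is 23.

23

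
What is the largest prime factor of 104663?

104663 = 13 · 8051
8051 = 83 · 97
97 is prime.
So 104663 = 13 · 83 · 97; the largest prime factor is 97.

97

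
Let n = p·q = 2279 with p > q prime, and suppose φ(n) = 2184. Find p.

φ(n) = (p−1)(q−1) = n − (p+q) + 1, so p + q = 2279 − 2184 + 1 = 96.
p and q are the roots of t² − 96t + 2279 = 0.
Discriminant: 96² − 4·2279 = 9216 − 9116 = 100; √100 = 10.
q = (96 − 10)/2 = 43, p = (96 + 10)/2 = 53.
Check: 43 · 53 = 2279.

53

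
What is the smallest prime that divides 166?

166 is even: 2 divides it.

2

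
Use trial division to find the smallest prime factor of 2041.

13

2041 is odd.
Digit sum 7, not divisible by 3.
Ends in 1: not divisible by 5.
7: 2041 = 7·291 + 4
11: 2041 = 11·185 + 6
13: 2041 = 13·157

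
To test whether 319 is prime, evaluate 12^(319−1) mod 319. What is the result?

144

12^1 ≡ 12 (mod 319)
12^2 ≡ 12^2 = 144 ≡ 144 (mod 319)
12^4 ≡ 144^2 = 20736 ≡ 1 (mod 319)
12^8 ≡ 1^2 = 1 ≡ 1 (mod 319)
12^16 ≡ 1^2 = 1 ≡ 1 (mod 319)
12^32 ≡ 1^2 = 1 ≡ 1 (mod 319)
12^64 ≡ 1^2 = 1 ≡ 1 (mod 319)
12^128 ≡ 1^2 = 1 ≡ 1 (mod 319)
12^256 ≡ 1^2 = 1 ≡ 1 (mod 319)
318 = 256 + 32 + 16 + 8 + 4 + 2 in binary powers of 2.
So 12^318 ≡ 1 · 1 · 1 · 1 · 1 · 144 ≡ 144 (mod 319).
Since 144 ≠ 1, base 12 is a Fermat witness: 319 is composite.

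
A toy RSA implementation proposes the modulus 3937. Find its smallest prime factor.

31

3937 is odd.
Digit sum 22, not divisible by 3.
Ends in 7: not divisible by 5.
7: 3937 = 7·562 + 3
11: 3937 = 11·357 + 10
13: 3937 = 13·302 + 11
17: 3937 = 17·231 + 10
19: 3937 = 19·207 + 4
23: 3937 = 23·171 + 4
29: 3937 = 29·135 + 22
31: 3937 = 31·127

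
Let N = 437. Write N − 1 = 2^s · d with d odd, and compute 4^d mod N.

437 − 1 = 436 = 2^2 · 109, so d = 109.
4^1 ≡ 4 (mod 437)
4^2 ≡ 4^2 = 16 ≡ 16 (mod 437)
4^4 ≡ 16^2 = 256 ≡ 256 (mod 437)
4^8 ≡ 256^2 = 65536 ≡ 423 (mod 437)
4^16 ≡ 423^2 = 178929 ≡ 196 (mod 437)
4^32 ≡ 196^2 = 38416 ≡ 397 (mod 437)
4^64 ≡ 397^2 = 157609 ≡ 289 (mod 437)
109 = 64 + 32 + 8 + 4 + 1 in binary powers of 2.
So 4^109 ≡ 289 · 397 · 423 · 256 · 4 ≡ 213 (mod 437).
Squaring chain: 213 → 358; never reaches −1, so base 4 is a Miller–Rabin witness that 437 is composite.

213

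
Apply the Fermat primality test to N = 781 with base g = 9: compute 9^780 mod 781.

529

9^1 ≡ 9 (mod 781)
9^2 ≡ 9^2 = 81 ≡ 81 (mod 781)
9^4 ≡ 81^2 = 6561 ≡ 313 (mod 781)
9^8 ≡ 313^2 = 97969 ≡ 344 (mod 781)
9^16 ≡ 344^2 = 118336 ≡ 405 (mod 781)
9^32 ≡ 405^2 = 164025 ≡ 15 (mod 781)
9^64 ≡ 15^2 = 225 ≡ 225 (mod 781)
9^128 ≡ 225^2 = 50625 ≡ 641 (mod 781)
9^256 ≡ 641^2 = 410881 ≡ 75 (mod 781)
9^512 ≡ 75^2 = 5625 ≡ 158 (mod 781)
780 = 512 + 256 + 8 + 4 in binary powers of 2.
So 9^780 ≡ 158 · 75 · 344 · 313 ≡ 529 (mod 781).
Since 529 ≠ 1, base 9 is a Fermat witness: 781 is composite.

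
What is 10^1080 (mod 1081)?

813

10^1 ≡ 10 (mod 1081)
10^2 ≡ 10^2 = 100 ≡ 100 (mod 1081)
10^4 ≡ 100^2 = 10000 ≡ 271 (mod 1081)
10^8 ≡ 271^2 = 73441 ≡ 1014 (mod 1081)
10^16 ≡ 1014^2 = 1028196 ≡ 165 (mod 1081)
10^32 ≡ 165^2 = 27225 ≡ 200 (mod 1081)
10^64 ≡ 200^2 = 40000 ≡ 3 (mod 1081)
10^128 ≡ 3^2 = 9 ≡ 9 (mod 1081)
10^256 ≡ 9^2 = 81 ≡ 81 (mod 1081)
10^512 ≡ 81^2 = 6561 ≡ 75 (mod 1081)
10^1024 ≡ 75^2 = 5625 ≡ 220 (mod 1081)
1080 = 1024 + 32 + 16 + 8 in binary powers of 2.
So 10^1080 ≡ 220 · 200 · 165 · 1014 ≡ 813 (mod 1081).
Since 813 ≠ 1, base 10 is a Fermat witness: 1081 is composite.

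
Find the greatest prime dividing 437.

23

437 = 19 · 23
23 is prime.
So 437 = 19 · 23; the largest prime factor is 23.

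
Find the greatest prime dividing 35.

7

35 = 5 · 7
7 is prime.
So 35 = 5 · 7; the largest prime factor is 7.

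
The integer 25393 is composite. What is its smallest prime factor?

67

25393 is odd.
Digit sum 22, not divisible by 3.
Ends in 3: not divisible by 5.
7: 25393 = 7·3627 + 4
11: 25393 = 11·2308 + 5
13: 25393 = 13·1953 + 4
17: 25393 = 17·1493 + 12
19: 25393 = 19·1336 + 9
23: 25393 = 23·1104 + 1
29: 25393 = 29·875 + 18
31: 25393 = 31·819 + 4
37: 25393 = 37·686 + 11
41: 25393 = 41·619 + 14
43: 25393 = 43·590 + 23
47: 25393 = 47·540 + 13
53: 25393 = 53·479 + 6
59: 25393 = 59·430 + 23
61: 25393 = 61·416 + 17
67: 25393 = 67·379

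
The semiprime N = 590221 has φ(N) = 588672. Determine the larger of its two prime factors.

φ(n) = (p−1)(q−1) = n − (p+q) + 1, so p + q = 590221 − 588672 + 1 = 1550.
p and q are the roots of t² − 1550t + 590221 = 0.
Discriminant: 1550² − 4·590221 = 2402500 − 2360884 = 41616; √41616 = 204.
q = (1550 − 204)/2 = 673, p = (1550 + 204)/2 = 877.
Check: 673 · 877 = 590221.

877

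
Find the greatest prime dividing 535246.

97

535246 = 2 · 267623
267623 = 31 · 8633
8633 = 89 · 97
97 is prime.
So 535246 = 2 · 31 · 89 · 97; the largest prime factor is 97.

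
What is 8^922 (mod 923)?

8^1 ≡ 8 (mod 923)
8^2 ≡ 8^2 = 64 ≡ 64 (mod 923)
8^4 ≡ 64^2 = 4096 ≡ 404 (mod 923)
8^8 ≡ 404^2 = 163216 ≡ 768 (mod 923)
8^16 ≡ 768^2 = 589824 ≡ 27 (mod 923)
8^32 ≡ 27^2 = 729 ≡ 729 (mod 923)
8^64 ≡ 729^2 = 531441 ≡ 716 (mod 923)
8^128 ≡ 716^2 = 512656 ≡ 391 (mod 923)
8^256 ≡ 391^2 = 152881 ≡ 586 (mod 923)
8^512 ≡ 586^2 = 343396 ≡ 40 (mod 923)
922 = 512 + 256 + 128 + 16 + 8 + 2 in binary powers of 2.
So 8^922 ≡ 40 · 586 · 391 · 27 · 768 · 64 ≡ 428 (mod 923).
Since 428 ≠ 1, base 8 is a Fermat witness: 923 is composite.

428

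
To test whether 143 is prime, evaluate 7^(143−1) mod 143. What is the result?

82

7^1 ≡ 7 (mod 143)
7^2 ≡ 7^2 = 49 ≡ 49 (mod 143)
7^4 ≡ 49^2 = 2401 ≡ 113 (mod 143)
7^8 ≡ 113^2 = 12769 ≡ 42 (mod 143)
7^16 ≡ 42^2 = 1764 ≡ 48 (mod 143)
7^32 ≡ 48^2 = 2304 ≡ 16 (mod 143)
7^64 ≡ 16^2 = 256 ≡ 113 (mod 143)
7^128 ≡ 113^2 = 12769 ≡ 42 (mod 143)
142 = 128 + 8 + 4 + 2 in binary powers of 2.
So 7^142 ≡ 42 · 42 · 113 · 49 ≡ 82 (mod 143).
Since 82 ≠ 1, base 7 is a Fermat witness: 143 is composite.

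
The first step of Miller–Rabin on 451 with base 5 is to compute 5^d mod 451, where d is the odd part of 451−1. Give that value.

451 − 1 = 450 = 2^1 · 225, so d = 225.
5^1 ≡ 5 (mod 451)
5^2 ≡ 5^2 = 25 ≡ 25 (mod 451)
5^4 ≡ 25^2 = 625 ≡ 174 (mod 451)
5^8 ≡ 174^2 = 30276 ≡ 59 (mod 451)
5^16 ≡ 59^2 = 3481 ≡ 324 (mod 451)
5^32 ≡ 324^2 = 104976 ≡ 344 (mod 451)
5^64 ≡ 344^2 = 118336 ≡ 174 (mod 451)
5^128 ≡ 174^2 = 30276 ≡ 59 (mod 451)
225 = 128 + 64 + 32 + 1 in binary powers of 2.
So 5^225 ≡ 59 · 174 · 344 · 5 ≡ 419 (mod 451).
Squaring chain: 419; never reaches −1, so base 5 is a Miller–Rabin witness that 451 is composite.

419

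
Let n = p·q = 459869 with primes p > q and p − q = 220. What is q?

577

Since p = q + 220, we have 459869 = q(q + 220), so q² + 220q − 459869 = 0.
Discriminant: 220² + 4·459869 = 48400 + 1839476 = 1887876; √1887876 = 1374.
q = (−220 + 1374)/2 = 577, and p = q + 220 = 797.
Check: 577 · 797 = 459869.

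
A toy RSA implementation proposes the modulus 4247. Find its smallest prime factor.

31

4247 is odd.
Digit sum 17, not divisible by 3.
Ends in 7: not divisible by 5.
7: 4247 = 7·606 + 5
11: 4247 = 11·386 + 1
13: 4247 = 13·326 + 9
17: 4247 = 17·249 + 14
19: 4247 = 19·223 + 10
23: 4247 = 23·184 + 15
29: 4247 = 29·146 + 13
31: 4247 = 31·137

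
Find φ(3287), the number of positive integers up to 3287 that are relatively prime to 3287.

3096

Factor: 3287 = 19 · 173.
φ(3287) = (19−1) · (173−1) = 18 · 172 = 3096.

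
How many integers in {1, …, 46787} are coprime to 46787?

41760

Factor: 46787 = 13 · 59 · 61.
φ(46787) = (13−1) · (59−1) · (61−1) = 12 · 58 · 60 = 41760.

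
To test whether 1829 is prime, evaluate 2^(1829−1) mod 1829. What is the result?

2^1 ≡ 2 (mod 1829)
2^2 ≡ 2^2 = 4 ≡ 4 (mod 1829)
2^4 ≡ 4^2 = 16 ≡ 16 (mod 1829)
2^8 ≡ 16^2 = 256 ≡ 256 (mod 1829)
2^16 ≡ 256^2 = 65536 ≡ 1521 (mod 1829)
2^32 ≡ 1521^2 = 2313441 ≡ 1585 (mod 1829)
2^64 ≡ 1585^2 = 2512225 ≡ 1008 (mod 1829)
2^128 ≡ 1008^2 = 1016064 ≡ 969 (mod 1829)
2^256 ≡ 969^2 = 938961 ≡ 684 (mod 1829)
2^512 ≡ 684^2 = 467856 ≡ 1461 (mod 1829)
2^1024 ≡ 1461^2 = 2134521 ≡ 78 (mod 1829)
1828 = 1024 + 512 + 256 + 32 + 4 in binary powers of 2.
So 2^1828 ≡ 78 · 1461 · 684 · 1585 · 16 ≡ 411 (mod 1829).
Since 411 ≠ 1, base 2 is a Fermat witness: 1829 is composite.

411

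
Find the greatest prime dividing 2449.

79

2449 = 31 · 79
79 is prime.
So 2449 = 31 · 79; the largest prime factor is 79.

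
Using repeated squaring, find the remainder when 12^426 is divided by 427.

400

12^1 ≡ 12 (mod 427)
12^2 ≡ 12^2 = 144 ≡ 144 (mod 427)
12^4 ≡ 144^2 = 20736 ≡ 240 (mod 427)
12^8 ≡ 240^2 = 57600 ≡ 382 (mod 427)
12^16 ≡ 382^2 = 145924 ≡ 317 (mod 427)
12^32 ≡ 317^2 = 100489 ≡ 144 (mod 427)
12^64 ≡ 144^2 = 20736 ≡ 240 (mod 427)
12^128 ≡ 240^2 = 57600 ≡ 382 (mod 427)
12^256 ≡ 382^2 = 145924 ≡ 317 (mod 427)
426 = 256 + 128 + 32 + 8 + 2 in binary powers of 2.
So 12^426 ≡ 317 · 382 · 144 · 382 · 144 ≡ 400 (mod 427).
Since 400 ≠ 1, base 12 is a Fermat witness: 427 is composite.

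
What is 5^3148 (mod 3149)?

5^1 ≡ 5 (mod 3149)
5^2 ≡ 5^2 = 25 ≡ 25 (mod 3149)
5^4 ≡ 25^2 = 625 ≡ 625 (mod 3149)
5^8 ≡ 625^2 = 390625 ≡ 149 (mod 3149)
5^16 ≡ 149^2 = 22201 ≡ 158 (mod 3149)
5^32 ≡ 158^2 = 24964 ≡ 2921 (mod 3149)
5^64 ≡ 2921^2 = 8532241 ≡ 1600 (mod 3149)
5^128 ≡ 1600^2 = 2560000 ≡ 3012 (mod 3149)
5^256 ≡ 3012^2 = 9072144 ≡ 3024 (mod 3149)
5^512 ≡ 3024^2 = 9144576 ≡ 3029 (mod 3149)
5^1024 ≡ 3029^2 = 9174841 ≡ 1804 (mod 3149)
5^2048 ≡ 1804^2 = 3254416 ≡ 1499 (mod 3149)
3148 = 2048 + 1024 + 64 + 8 + 4 in binary powers of 2.
So 5^3148 ≡ 1499 · 1804 · 1600 · 149 · 625 ≡ 896 (mod 3149).
Since 896 ≠ 1, base 5 is a Fermat witness: 3149 is composite.

896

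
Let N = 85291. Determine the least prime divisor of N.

19

85291 is odd.
Digit sum 25, not divisible by 3.
Ends in 1: not divisible by 5.
7: 85291 = 7·12184 + 3
11: 85291 = 11·7753 + 8
13: 85291 = 13·6560 + 11
17: 85291 = 17·5017 + 2
19: 85291 = 19·4489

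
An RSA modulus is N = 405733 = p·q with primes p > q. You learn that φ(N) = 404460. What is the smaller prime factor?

φ(n) = (p−1)(q−1) = n − (p+q) + 1, so p + q = 405733 − 404460 + 1 = 1274.
p and q are the roots of t² − 1274t + 405733 = 0.
Discriminant: 1274² − 4·405733 = 1623076 − 1622932 = 144; √144 = 12.
q = (1274 − 12)/2 = 631, p = (1274 + 12)/2 = 643.
Check: 631 · 643 = 405733.

631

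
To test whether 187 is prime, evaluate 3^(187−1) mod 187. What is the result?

25

3^1 ≡ 3 (mod 187)
3^2 ≡ 3^2 = 9 ≡ 9 (mod 187)
3^4 ≡ 9^2 = 81 ≡ 81 (mod 187)
3^8 ≡ 81^2 = 6561 ≡ 16 (mod 187)
3^16 ≡ 16^2 = 256 ≡ 69 (mod 187)
3^32 ≡ 69^2 = 4761 ≡ 86 (mod 187)
3^64 ≡ 86^2 = 7396 ≡ 103 (mod 187)
3^128 ≡ 103^2 = 10609 ≡ 137 (mod 187)
186 = 128 + 32 + 16 + 8 + 2 in binary powers of 2.
So 3^186 ≡ 137 · 86 · 69 · 16 · 9 ≡ 25 (mod 187).
Since 25 ≠ 1, base 3 is a Fermat witness: 187 is composite.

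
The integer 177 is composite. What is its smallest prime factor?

3

177 is odd.
Digit sum 15, divisible by 3.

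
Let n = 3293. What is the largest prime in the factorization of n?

89

3293 = 37 · 89
89 is prime.
So 3293 = 37 · 89; the largest prime factor is 89.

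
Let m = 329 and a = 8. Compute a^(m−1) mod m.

260

8^1 ≡ 8 (mod 329)
8^2 ≡ 8^2 = 64 ≡ 64 (mod 329)
8^4 ≡ 64^2 = 4096 ≡ 148 (mod 329)
8^8 ≡ 148^2 = 21904 ≡ 190 (mod 329)
8^16 ≡ 190^2 = 36100 ≡ 239 (mod 329)
8^32 ≡ 239^2 = 57121 ≡ 204 (mod 329)
8^64 ≡ 204^2 = 41616 ≡ 162 (mod 329)
8^128 ≡ 162^2 = 26244 ≡ 253 (mod 329)
8^256 ≡ 253^2 = 64009 ≡ 183 (mod 329)
328 = 256 + 64 + 8 in binary powers of 2.
So 8^328 ≡ 183 · 162 · 190 ≡ 260 (mod 329).
Since 260 ≠ 1, base 8 is a Fermat witness: 329 is composite.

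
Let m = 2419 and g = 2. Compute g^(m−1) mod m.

1138

2^1 ≡ 2 (mod 2419)
2^2 ≡ 2^2 = 4 ≡ 4 (mod 2419)
2^4 ≡ 4^2 = 16 ≡ 16 (mod 2419)
2^8 ≡ 16^2 = 256 ≡ 256 (mod 2419)
2^16 ≡ 256^2 = 65536 ≡ 223 (mod 2419)
2^32 ≡ 223^2 = 49729 ≡ 1349 (mod 2419)
2^64 ≡ 1349^2 = 1819801 ≡ 713 (mod 2419)
2^128 ≡ 713^2 = 508369 ≡ 379 (mod 2419)
2^256 ≡ 379^2 = 143641 ≡ 920 (mod 2419)
2^512 ≡ 920^2 = 846400 ≡ 2169 (mod 2419)
2^1024 ≡ 2169^2 = 4704561 ≡ 2025 (mod 2419)
2^2048 ≡ 2025^2 = 4100625 ≡ 420 (mod 2419)
2418 = 2048 + 256 + 64 + 32 + 16 + 2 in binary powers of 2.
So 2^2418 ≡ 420 · 920 · 713 · 1349 · 223 · 4 ≡ 1138 (mod 2419).
Since 1138 ≠ 1, base 2 is a Fermat witness: 2419 is composite.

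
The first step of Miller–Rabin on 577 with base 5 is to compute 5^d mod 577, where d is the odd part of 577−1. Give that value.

557

577 − 1 = 576 = 2^6 · 9, so d = 9.
5^1 ≡ 5 (mod 577)
5^2 ≡ 5^2 = 25 ≡ 25 (mod 577)
5^4 ≡ 25^2 = 625 ≡ 48 (mod 577)
5^8 ≡ 48^2 = 2304 ≡ 573 (mod 577)
9 = 8 + 1 in binary powers of 2.
So 5^9 ≡ 573 · 5 ≡ 557 (mod 577).
Squaring chain: 557 → 400 → 171 → 391 → 553 → 576; reaches −1, so base 5 does not prove 577 composite.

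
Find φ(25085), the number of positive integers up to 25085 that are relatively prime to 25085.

19264

Factor: 25085 = 5 · 29 · 173.
φ(25085) = (5−1) · (29−1) · (173−1) = 4 · 28 · 172 = 19264.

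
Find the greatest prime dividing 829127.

59

829127 = 13 · 63779
63779 = 23 · 2773
2773 = 47 · 59
59 is prime.
So 829127 = 13 · 23 · 47 · 59; the largest prime factor is 59.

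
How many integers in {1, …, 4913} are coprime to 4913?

4624

Factor: 4913 = 17^3.
φ(4913) = 17^2·(17−1) = 4624.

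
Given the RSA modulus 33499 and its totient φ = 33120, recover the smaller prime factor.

φ(n) = (p−1)(q−1) = n − (p+q) + 1, so p + q = 33499 − 33120 + 1 = 380.
p and q are the roots of t² − 380t + 33499 = 0.
Discriminant: 380² − 4·33499 = 144400 − 133996 = 10404; √10404 = 102.
q = (380 − 102)/2 = 139, p = (380 + 102)/2 = 241.
Check: 139 · 241 = 33499.

139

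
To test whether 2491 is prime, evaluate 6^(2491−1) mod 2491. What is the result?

1865

6^1 ≡ 6 (mod 2491)
6^2 ≡ 6^2 = 36 ≡ 36 (mod 2491)
6^4 ≡ 36^2 = 1296 ≡ 1296 (mod 2491)
6^8 ≡ 1296^2 = 1679616 ≡ 682 (mod 2491)
6^16 ≡ 682^2 = 465124 ≡ 1798 (mod 2491)
6^32 ≡ 1798^2 = 3232804 ≡ 1977 (mod 2491)
6^64 ≡ 1977^2 = 3908529 ≡ 150 (mod 2491)
6^128 ≡ 150^2 = 22500 ≡ 81 (mod 2491)
6^256 ≡ 81^2 = 6561 ≡ 1579 (mod 2491)
6^512 ≡ 1579^2 = 2493241 ≡ 2241 (mod 2491)
6^1024 ≡ 2241^2 = 5022081 ≡ 225 (mod 2491)
6^2048 ≡ 225^2 = 50625 ≡ 805 (mod 2491)
2490 = 2048 + 256 + 128 + 32 + 16 + 8 + 2 in binary powers of 2.
So 6^2490 ≡ 805 · 1579 · 81 · 1977 · 1798 · 682 · 36 ≡ 1865 (mod 2491).
Since 1865 ≠ 1, base 6 is a Fermat witness: 2491 is composite.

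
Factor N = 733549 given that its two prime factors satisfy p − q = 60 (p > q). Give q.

Since p = q + 60, we have 733549 = q(q + 60), so q² + 60q − 733549 = 0.
Discriminant: 60² + 4·733549 = 3600 + 2934196 = 2937796; √2937796 = 1714.
q = (−60 + 1714)/2 = 827, and p = q + 60 = 887.
Check: 827 · 887 = 733549.

827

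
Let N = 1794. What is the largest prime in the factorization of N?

1794 = 2 · 897
897 = 3 · 299
299 = 13 · 23
23 is prime.
So 1794 = 2 · 3 · 13 · 23; the largest prime factor is 23.

23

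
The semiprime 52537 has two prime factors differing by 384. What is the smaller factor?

Since p = q + 384, we have 52537 = q(q + 384), so q² + 384q − 52537 = 0.
Discriminant: 384² + 4·52537 = 147456 + 210148 = 357604; √357604 = 598.
q = (−384 + 598)/2 = 107, and p = q + 384 = 491.
Check: 107 · 491 = 52537.

107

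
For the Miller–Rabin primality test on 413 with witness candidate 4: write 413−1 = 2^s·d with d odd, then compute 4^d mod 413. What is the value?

228

413 − 1 = 412 = 2^2 · 103, so d = 103.
4^1 ≡ 4 (mod 413)
4^2 ≡ 4^2 = 16 ≡ 16 (mod 413)
4^4 ≡ 16^2 = 256 ≡ 256 (mod 413)
4^8 ≡ 256^2 = 65536 ≡ 282 (mod 413)
4^16 ≡ 282^2 = 79524 ≡ 228 (mod 413)
4^32 ≡ 228^2 = 51984 ≡ 359 (mod 413)
4^64 ≡ 359^2 = 128881 ≡ 25 (mod 413)
103 = 64 + 32 + 4 + 2 + 1 in binary powers of 2.
So 4^103 ≡ 25 · 359 · 256 · 16 · 4 ≡ 228 (mod 413).
Squaring chain: 228 → 359; never reaches −1, so base 4 is a Miller–Rabin witness that 413 is composite.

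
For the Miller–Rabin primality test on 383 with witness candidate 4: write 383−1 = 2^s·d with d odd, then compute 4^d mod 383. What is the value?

1

383 − 1 = 382 = 2^1 · 191, so d = 191.
4^1 ≡ 4 (mod 383)
4^2 ≡ 4^2 = 16 ≡ 16 (mod 383)
4^4 ≡ 16^2 = 256 ≡ 256 (mod 383)
4^8 ≡ 256^2 = 65536 ≡ 43 (mod 383)
4^16 ≡ 43^2 = 1849 ≡ 317 (mod 383)
4^32 ≡ 317^2 = 100489 ≡ 143 (mod 383)
4^64 ≡ 143^2 = 20449 ≡ 150 (mod 383)
4^128 ≡ 150^2 = 22500 ≡ 286 (mod 383)
191 = 128 + 32 + 16 + 8 + 4 + 2 + 1 in binary powers of 2.
So 4^191 ≡ 286 · 143 · 317 · 43 · 256 · 16 · 4 ≡ 1 (mod 383).
Since 4^d ≡ 1 (mod 383), base 4 does not prove 383 composite.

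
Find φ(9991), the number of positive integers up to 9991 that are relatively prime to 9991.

9792

Factor: 9991 = 97 · 103.
φ(9991) = (97−1) · (103−1) = 96 · 102 = 9792.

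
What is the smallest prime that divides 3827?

43

3827 is odd.
Digit sum 20, not divisible by 3.
Ends in 7: not divisible by 5.
7: 3827 = 7·546 + 5
11: 3827 = 11·347 + 10
13: 3827 = 13·294 + 5
17: 3827 = 17·225 + 2
19: 3827 = 19·201 + 8
23: 3827 = 23·166 + 9
29: 3827 = 29·131 + 28
31: 3827 = 31·123 + 14
37: 3827 = 37·103 + 16
41: 3827 = 41·93 + 14
43: 3827 = 43·89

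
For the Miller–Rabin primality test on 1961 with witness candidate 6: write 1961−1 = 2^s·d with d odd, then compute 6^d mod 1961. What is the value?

820

1961 − 1 = 1960 = 2^3 · 245, so d = 245.
6^1 ≡ 6 (mod 1961)
6^2 ≡ 6^2 = 36 ≡ 36 (mod 1961)
6^4 ≡ 36^2 = 1296 ≡ 1296 (mod 1961)
6^8 ≡ 1296^2 = 1679616 ≡ 1000 (mod 1961)
6^16 ≡ 1000^2 = 1000000 ≡ 1851 (mod 1961)
6^32 ≡ 1851^2 = 3426201 ≡ 334 (mod 1961)
6^64 ≡ 334^2 = 111556 ≡ 1740 (mod 1961)
6^128 ≡ 1740^2 = 3027600 ≡ 1777 (mod 1961)
245 = 128 + 64 + 32 + 16 + 4 + 1 in binary powers of 2.
So 6^245 ≡ 1777 · 1740 · 334 · 1851 · 1296 · 6 ≡ 820 (mod 1961).
Squaring chain: 820 → 1738 → 704; never reaches −1, so base 6 is a Miller–Rabin witness that 1961 is composite.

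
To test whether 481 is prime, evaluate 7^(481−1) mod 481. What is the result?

7^1 ≡ 7 (mod 481)
7^2 ≡ 7^2 = 49 ≡ 49 (mod 481)
7^4 ≡ 49^2 = 2401 ≡ 477 (mod 481)
7^8 ≡ 477^2 = 227529 ≡ 16 (mod 481)
7^16 ≡ 16^2 = 256 ≡ 256 (mod 481)
7^32 ≡ 256^2 = 65536 ≡ 120 (mod 481)
7^64 ≡ 120^2 = 14400 ≡ 451 (mod 481)
7^128 ≡ 451^2 = 203401 ≡ 419 (mod 481)
7^256 ≡ 419^2 = 175561 ≡ 477 (mod 481)
480 = 256 + 128 + 64 + 32 in binary powers of 2.
So 7^480 ≡ 477 · 419 · 451 · 120 ≡ 417 (mod 481).
Since 417 ≠ 1, base 7 is a Fermat witness: 481 is composite.

417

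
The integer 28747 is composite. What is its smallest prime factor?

28747 is odd.
Digit sum 28, not divisible by 3.
Ends in 7: not divisible by 5.
7: 28747 = 7·4106 + 5
11: 28747 = 11·2613 + 4
13: 28747 = 13·2211 + 4
17: 28747 = 17·1691

17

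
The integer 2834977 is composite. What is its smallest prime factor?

37

2834977 is odd.
Digit sum 40, not divisible by 3.
Ends in 7: not divisible by 5.
7: 2834977 = 7·404996 + 5
11: 2834977 = 11·257725 + 2
13: 2834977 = 13·218075 + 2
17: 2834977 = 17·166763 + 6
19: 2834977 = 19·149209 + 6
23: 2834977 = 23·123259 + 20
29: 2834977 = 29·97757 + 24
31: 2834977 = 31·91450 + 27
37: 2834977 = 37·76621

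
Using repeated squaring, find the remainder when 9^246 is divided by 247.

9^1 ≡ 9 (mod 247)
9^2 ≡ 9^2 = 81 ≡ 81 (mod 247)
9^4 ≡ 81^2 = 6561 ≡ 139 (mod 247)
9^8 ≡ 139^2 = 19321 ≡ 55 (mod 247)
9^16 ≡ 55^2 = 3025 ≡ 61 (mod 247)
9^32 ≡ 61^2 = 3721 ≡ 16 (mod 247)
9^64 ≡ 16^2 = 256 ≡ 9 (mod 247)
9^128 ≡ 9^2 = 81 ≡ 81 (mod 247)
246 = 128 + 64 + 32 + 16 + 4 + 2 in binary powers of 2.
So 9^246 ≡ 81 · 9 · 16 · 61 · 139 · 81 ≡ 235 (mod 247).
Since 235 ≠ 1, base 9 is a Fermat witness: 247 is composite.

235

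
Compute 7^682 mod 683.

7^1 ≡ 7 (mod 683)
7^2 ≡ 7^2 = 49 ≡ 49 (mod 683)
7^4 ≡ 49^2 = 2401 ≡ 352 (mod 683)
7^8 ≡ 352^2 = 123904 ≡ 281 (mod 683)
7^16 ≡ 281^2 = 78961 ≡ 416 (mod 683)
7^32 ≡ 416^2 = 173056 ≡ 257 (mod 683)
7^64 ≡ 257^2 = 66049 ≡ 481 (mod 683)
7^128 ≡ 481^2 = 231361 ≡ 507 (mod 683)
7^256 ≡ 507^2 = 257049 ≡ 241 (mod 683)
7^512 ≡ 241^2 = 58081 ≡ 26 (mod 683)
682 = 512 + 128 + 32 + 8 + 2 in binary powers of 2.
So 7^682 ≡ 26 · 507 · 257 · 281 · 49 ≡ 1 (mod 683).
Since the result is 1, base 7 gives no evidence that 683 is composite.

1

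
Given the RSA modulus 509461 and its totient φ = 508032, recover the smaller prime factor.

673

φ(n) = (p−1)(q−1) = n − (p+q) + 1, so p + q = 509461 − 508032 + 1 = 1430.
p and q are the roots of t² − 1430t + 509461 = 0.
Discriminant: 1430² − 4·509461 = 2044900 − 2037844 = 7056; √7056 = 84.
q = (1430 − 84)/2 = 673, p = (1430 + 84)/2 = 757.
Check: 673 · 757 = 509461.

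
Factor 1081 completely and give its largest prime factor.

1081 = 23 · 47
47 is prime.
So 1081 = 23 · 47; the largest prime factor is 47.

47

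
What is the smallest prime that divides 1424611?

1424611 is odd.
Digit sum 19, not divisible by 3.
Ends in 1: not divisible by 5.
7: 1424611 = 7·203515 + 6
11: 1424611 = 11·129510 + 1
13: 1424611 = 13·109585 + 6
17: 1424611 = 17·83800 + 11
19: 1424611 = 19·74979 + 10
23: 1424611 = 23·61939 + 14
29: 1424611 = 29·49124 + 15
31: 1424611 = 31·45955 + 6
37: 1424611 = 37·38503

37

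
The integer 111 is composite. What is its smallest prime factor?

3

111 is odd.
Digit sum 3, divisible by 3.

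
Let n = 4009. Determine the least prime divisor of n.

4009 is odd.
Digit sum 13, not divisible by 3.
Ends in 9: not divisible by 5.
7: 4009 = 7·572 + 5
11: 4009 = 11·364 + 5
13: 4009 = 13·308 + 5
17: 4009 = 17·235 + 14
19: 4009 = 19·211

19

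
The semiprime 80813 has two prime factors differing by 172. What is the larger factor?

383

Since p = q + 172, we have 80813 = q(q + 172), so q² + 172q − 80813 = 0.
Discriminant: 172² + 4·80813 = 29584 + 323252 = 352836; √352836 = 594.
q = (−172 + 594)/2 = 211, and p = q + 172 = 383.
Check: 211 · 383 = 80813.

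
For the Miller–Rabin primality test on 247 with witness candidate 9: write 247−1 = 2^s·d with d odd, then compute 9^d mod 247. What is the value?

144

247 − 1 = 246 = 2^1 · 123, so d = 123.
9^1 ≡ 9 (mod 247)
9^2 ≡ 9^2 = 81 ≡ 81 (mod 247)
9^4 ≡ 81^2 = 6561 ≡ 139 (mod 247)
9^8 ≡ 139^2 = 19321 ≡ 55 (mod 247)
9^16 ≡ 55^2 = 3025 ≡ 61 (mod 247)
9^32 ≡ 61^2 = 3721 ≡ 16 (mod 247)
9^64 ≡ 16^2 = 256 ≡ 9 (mod 247)
123 = 64 + 32 + 16 + 8 + 2 + 1 in binary powers of 2.
So 9^123 ≡ 9 · 16 · 61 · 55 · 81 · 9 ≡ 144 (mod 247).
Squaring chain: 144; never reaches −1, so base 9 is a Miller–Rabin witness that 247 is composite.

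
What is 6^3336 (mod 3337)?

6^1 ≡ 6 (mod 3337)
6^2 ≡ 6^2 = 36 ≡ 36 (mod 3337)
6^4 ≡ 36^2 = 1296 ≡ 1296 (mod 3337)
6^8 ≡ 1296^2 = 1679616 ≡ 1105 (mod 3337)
6^16 ≡ 1105^2 = 1221025 ≡ 3020 (mod 3337)
6^32 ≡ 3020^2 = 9120400 ≡ 379 (mod 3337)
6^64 ≡ 379^2 = 143641 ≡ 150 (mod 3337)
6^128 ≡ 150^2 = 22500 ≡ 2478 (mod 3337)
6^256 ≡ 2478^2 = 6140484 ≡ 404 (mod 3337)
6^512 ≡ 404^2 = 163216 ≡ 3040 (mod 3337)
6^1024 ≡ 3040^2 = 9241600 ≡ 1447 (mod 3337)
6^2048 ≡ 1447^2 = 2093809 ≡ 1510 (mod 3337)
3336 = 2048 + 1024 + 256 + 8 in binary powers of 2.
So 6^3336 ≡ 1510 · 1447 · 404 · 1105 ≡ 617 (mod 3337).
Since 617 ≠ 1, base 6 is a Fermat witness: 3337 is composite.

617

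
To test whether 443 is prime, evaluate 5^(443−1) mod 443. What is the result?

5^1 ≡ 5 (mod 443)
5^2 ≡ 5^2 = 25 ≡ 25 (mod 443)
5^4 ≡ 25^2 = 625 ≡ 182 (mod 443)
5^8 ≡ 182^2 = 33124 ≡ 342 (mod 443)
5^16 ≡ 342^2 = 116964 ≡ 12 (mod 443)
5^32 ≡ 12^2 = 144 ≡ 144 (mod 443)
5^64 ≡ 144^2 = 20736 ≡ 358 (mod 443)
5^128 ≡ 358^2 = 128164 ≡ 137 (mod 443)
5^256 ≡ 137^2 = 18769 ≡ 163 (mod 443)
442 = 256 + 128 + 32 + 16 + 8 + 2 in binary powers of 2.
So 5^442 ≡ 163 · 137 · 144 · 12 · 342 · 25 ≡ 1 (mod 443).
Since the result is 1, base 5 gives no evidence that 443 is composite.

1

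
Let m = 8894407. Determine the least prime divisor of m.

8894407 is odd.
Digit sum 40, not divisible by 3.
Ends in 7: not divisible by 5.
7: 8894407 = 7·1270629 + 4
11: 8894407 = 11·808582 + 5
13: 8894407 = 13·684185 + 2
17: 8894407 = 17·523200 + 7
19: 8894407 = 19·468126 + 13
23: 8894407 = 23·386713 + 8
29: 8894407 = 29·306703 + 20
31: 8894407 = 31·286916 + 11
37: 8894407 = 37·240389 + 14
41: 8894407 = 41·216936 + 31
43: 8894407 = 43·206846 + 29
47: 8894407 = 47·189242 + 33
53: 8894407 = 53·167819

53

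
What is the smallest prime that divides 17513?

83

17513 is odd.
Digit sum 17, not divisible by 3.
Ends in 3: not divisible by 5.
7: 17513 = 7·2501 + 6
11: 17513 = 11·1592 + 1
13: 17513 = 13·1347 + 2
17: 17513 = 17·1030 + 3
19: 17513 = 19·921 + 14
23: 17513 = 23·761 + 10
29: 17513 = 29·603 + 26
31: 17513 = 31·564 + 29
37: 17513 = 37·473 + 12
41: 17513 = 41·427 + 6
43: 17513 = 43·407 + 12
47: 17513 = 47·372 + 29
53: 17513 = 53·330 + 23
59: 17513 = 59·296 + 49
61: 17513 = 61·287 + 6
67: 17513 = 67·261 + 26
71: 17513 = 71·246 + 47
73: 17513 = 73·239 + 66
79: 17513 = 79·221 + 54
83: 17513 = 83·211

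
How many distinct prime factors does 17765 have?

4

17765 = 5 · 3553
3553 = 11 · 323
323 = 17 · 19
17765 = 5 · 11 · 17 · 19, which has 4 distinct prime factors.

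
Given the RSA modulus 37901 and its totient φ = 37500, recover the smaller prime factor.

151

φ(n) = (p−1)(q−1) = n − (p+q) + 1, so p + q = 37901 − 37500 + 1 = 402.
p and q are the roots of t² − 402t + 37901 = 0.
Discriminant: 402² − 4·37901 = 161604 − 151604 = 10000; √10000 = 100.
q = (402 − 100)/2 = 151, p = (402 + 100)/2 = 251.
Check: 151 · 251 = 37901.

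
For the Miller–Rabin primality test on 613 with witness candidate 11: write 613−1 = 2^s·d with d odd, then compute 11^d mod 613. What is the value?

613 − 1 = 612 = 2^2 · 153, so d = 153.
11^1 ≡ 11 (mod 613)
11^2 ≡ 11^2 = 121 ≡ 121 (mod 613)
11^4 ≡ 121^2 = 14641 ≡ 542 (mod 613)
11^8 ≡ 542^2 = 293764 ≡ 137 (mod 613)
11^16 ≡ 137^2 = 18769 ≡ 379 (mod 613)
11^32 ≡ 379^2 = 143641 ≡ 199 (mod 613)
11^64 ≡ 199^2 = 39601 ≡ 369 (mod 613)
11^128 ≡ 369^2 = 136161 ≡ 75 (mod 613)
153 = 128 + 16 + 8 + 1 in binary powers of 2.
So 11^153 ≡ 75 · 379 · 137 · 11 ≡ 35 (mod 613).
Squaring chain: 35 → 612; reaches −1, so base 11 does not prove 613 composite.

35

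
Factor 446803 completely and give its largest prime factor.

71

446803 = 7 · 63829
63829 = 29 · 2201
2201 = 31 · 71
71 is prime.
So 446803 = 7 · 29 · 31 · 71; the largest prime factor is 71.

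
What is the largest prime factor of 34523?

79

34523 = 19 · 1817
1817 = 23 · 79
79 is prime.
So 34523 = 19 · 23 · 79; the largest prime factor is 79.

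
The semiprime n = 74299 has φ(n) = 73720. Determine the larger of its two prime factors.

φ(n) = (p−1)(q−1) = n − (p+q) + 1, so p + q = 74299 − 73720 + 1 = 580.
p and q are the roots of t² − 580t + 74299 = 0.
Discriminant: 580² − 4·74299 = 336400 − 297196 = 39204; √39204 = 198.
q = (580 − 198)/2 = 191, p = (580 + 198)/2 = 389.
Check: 191 · 389 = 74299.

389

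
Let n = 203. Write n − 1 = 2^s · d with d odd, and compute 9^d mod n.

4

203 − 1 = 202 = 2^1 · 101, so d = 101.
9^1 ≡ 9 (mod 203)
9^2 ≡ 9^2 = 81 ≡ 81 (mod 203)
9^4 ≡ 81^2 = 6561 ≡ 65 (mod 203)
9^8 ≡ 65^2 = 4225 ≡ 165 (mod 203)
9^16 ≡ 165^2 = 27225 ≡ 23 (mod 203)
9^32 ≡ 23^2 = 529 ≡ 123 (mod 203)
9^64 ≡ 123^2 = 15129 ≡ 107 (mod 203)
101 = 64 + 32 + 4 + 1 in binary powers of 2.
So 9^101 ≡ 107 · 123 · 65 · 9 ≡ 4 (mod 203).
Squaring chain: 4; never reaches −1, so base 9 is a Miller–Rabin witness that 203 is composite.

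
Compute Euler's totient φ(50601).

33200

Factor: 50601 = 3 · 101 · 167.
φ(50601) = (3−1) · (101−1) · (167−1) = 2 · 100 · 166 = 33200.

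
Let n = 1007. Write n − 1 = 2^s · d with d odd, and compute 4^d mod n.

1007 − 1 = 1006 = 2^1 · 503, so d = 503.
4^1 ≡ 4 (mod 1007)
4^2 ≡ 4^2 = 16 ≡ 16 (mod 1007)
4^4 ≡ 16^2 = 256 ≡ 256 (mod 1007)
4^8 ≡ 256^2 = 65536 ≡ 81 (mod 1007)
4^16 ≡ 81^2 = 6561 ≡ 519 (mod 1007)
4^32 ≡ 519^2 = 269361 ≡ 492 (mod 1007)
4^64 ≡ 492^2 = 242064 ≡ 384 (mod 1007)
4^128 ≡ 384^2 = 147456 ≡ 434 (mod 1007)
4^256 ≡ 434^2 = 188356 ≡ 47 (mod 1007)
503 = 256 + 128 + 64 + 32 + 16 + 4 + 2 + 1 in binary powers of 2.
So 4^503 ≡ 47 · 434 · 384 · 492 · 519 · 256 · 16 · 4 ≡ 271 (mod 1007).
Squaring chain: 271; never reaches −1, so base 4 is a Miller–Rabin witness that 1007 is composite.

271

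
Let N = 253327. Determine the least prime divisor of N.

19

253327 is odd.
Digit sum 22, not divisible by 3.
Ends in 7: not divisible by 5.
7: 253327 = 7·36189 + 4
11: 253327 = 11·23029 + 8
13: 253327 = 13·19486 + 9
17: 253327 = 17·14901 + 10
19: 253327 = 19·13333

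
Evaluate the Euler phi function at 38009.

Factor: 38009 = 191 · 199.
φ(38009) = (191−1) · (199−1) = 190 · 198 = 37620.

37620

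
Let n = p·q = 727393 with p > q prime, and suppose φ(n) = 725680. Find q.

φ(n) = (p−1)(q−1) = n − (p+q) + 1, so p + q = 727393 − 725680 + 1 = 1714.
p and q are the roots of t² − 1714t + 727393 = 0.
Discriminant: 1714² − 4·727393 = 2937796 − 2909572 = 28224; √28224 = 168.
q = (1714 − 168)/2 = 773, p = (1714 + 168)/2 = 941.
Check: 773 · 941 = 727393.

773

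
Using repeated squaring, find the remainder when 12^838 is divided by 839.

1

12^1 ≡ 12 (mod 839)
12^2 ≡ 12^2 = 144 ≡ 144 (mod 839)
12^4 ≡ 144^2 = 20736 ≡ 600 (mod 839)
12^8 ≡ 600^2 = 360000 ≡ 69 (mod 839)
12^16 ≡ 69^2 = 4761 ≡ 566 (mod 839)
12^32 ≡ 566^2 = 320356 ≡ 697 (mod 839)
12^64 ≡ 697^2 = 485809 ≡ 28 (mod 839)
12^128 ≡ 28^2 = 784 ≡ 784 (mod 839)
12^256 ≡ 784^2 = 614656 ≡ 508 (mod 839)
12^512 ≡ 508^2 = 258064 ≡ 491 (mod 839)
838 = 512 + 256 + 64 + 4 + 2 in binary powers of 2.
So 12^838 ≡ 491 · 508 · 28 · 600 · 144 ≡ 1 (mod 839).
Since the result is 1, base 12 gives no evidence that 839 is composite.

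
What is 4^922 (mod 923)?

4^1 ≡ 4 (mod 923)
4^2 ≡ 4^2 = 16 ≡ 16 (mod 923)
4^4 ≡ 16^2 = 256 ≡ 256 (mod 923)
4^8 ≡ 256^2 = 65536 ≡ 3 (mod 923)
4^16 ≡ 3^2 = 9 ≡ 9 (mod 923)
4^32 ≡ 9^2 = 81 ≡ 81 (mod 923)
4^64 ≡ 81^2 = 6561 ≡ 100 (mod 923)
4^128 ≡ 100^2 = 10000 ≡ 770 (mod 923)
4^256 ≡ 770^2 = 592900 ≡ 334 (mod 923)
4^512 ≡ 334^2 = 111556 ≡ 796 (mod 923)
922 = 512 + 256 + 128 + 16 + 8 + 2 in binary powers of 2.
So 4^922 ≡ 796 · 334 · 770 · 9 · 3 · 16 ≡ 555 (mod 923).
Since 555 ≠ 1, base 4 is a Fermat witness: 923 is composite.

555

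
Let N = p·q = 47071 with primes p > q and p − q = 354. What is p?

457

Since p = q + 354, we have 47071 = q(q + 354), so q² + 354q − 47071 = 0.
Discriminant: 354² + 4·47071 = 125316 + 188284 = 313600; √313600 = 560.
q = (−354 + 560)/2 = 103, and p = q + 354 = 457.
Check: 103 · 457 = 47071.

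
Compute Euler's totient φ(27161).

26832

Factor: 27161 = 157 · 173.
φ(27161) = (157−1) · (173−1) = 156 · 172 = 26832.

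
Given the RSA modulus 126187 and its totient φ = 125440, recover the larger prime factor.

φ(n) = (p−1)(q−1) = n − (p+q) + 1, so p + q = 126187 − 125440 + 1 = 748.
p and q are the roots of t² − 748t + 126187 = 0.
Discriminant: 748² − 4·126187 = 559504 − 504748 = 54756; √54756 = 234.
q = (748 − 234)/2 = 257, p = (748 + 234)/2 = 491.
Check: 257 · 491 = 126187.

491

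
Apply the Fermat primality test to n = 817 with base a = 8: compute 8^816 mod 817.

742

8^1 ≡ 8 (mod 817)
8^2 ≡ 8^2 = 64 ≡ 64 (mod 817)
8^4 ≡ 64^2 = 4096 ≡ 11 (mod 817)
8^8 ≡ 11^2 = 121 ≡ 121 (mod 817)
8^16 ≡ 121^2 = 14641 ≡ 752 (mod 817)
8^32 ≡ 752^2 = 565504 ≡ 140 (mod 817)
8^64 ≡ 140^2 = 19600 ≡ 809 (mod 817)
8^128 ≡ 809^2 = 654481 ≡ 64 (mod 817)
8^256 ≡ 64^2 = 4096 ≡ 11 (mod 817)
8^512 ≡ 11^2 = 121 ≡ 121 (mod 817)
816 = 512 + 256 + 32 + 16 in binary powers of 2.
So 8^816 ≡ 121 · 11 · 140 · 752 ≡ 742 (mod 817).
Since 742 ≠ 1, base 8 is a Fermat witness: 817 is composite.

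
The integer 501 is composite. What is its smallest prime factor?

501 is odd.
Digit sum 6, divisible by 3.

3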